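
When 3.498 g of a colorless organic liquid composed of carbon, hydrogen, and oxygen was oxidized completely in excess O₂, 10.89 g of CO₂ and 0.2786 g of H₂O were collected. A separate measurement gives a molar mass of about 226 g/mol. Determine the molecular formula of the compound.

C16H2O2

mol C = 10.89 g CO₂ ÷ 44.009 g/mol = 0.24745 mol
mol H = 2 × 0.2786 g H₂O ÷ 18.015 g/mol = 0.030930 mol
mass O = 3.498 − (2.9721 + 0.031177) = 0.49471 g → mol O = 0.49471 ÷ 15.999 = 0.030921 mol
Divide by the smallest (0.030921 mol): C 8.003, H 1.000, O 1.000
Empirical formula: C8HO
Empirical-formula mass = 113.09 g/mol; 226 ÷ 113.09 ≈ 2, so the molecular formula is C16H2O2.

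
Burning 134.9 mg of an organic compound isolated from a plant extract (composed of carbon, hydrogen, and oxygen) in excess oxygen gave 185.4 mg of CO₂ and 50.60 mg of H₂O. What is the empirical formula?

C6H8O7

mol C = 0.1854 g CO₂ ÷ 44.009 g/mol = 0.0042128 mol
mol H = 2 × 0.05060 g H₂O ÷ 18.015 g/mol = 0.0056175 mol
mass O = 0.1349 − (0.050600 + 0.0056625) = 0.078638 g → mol O = 0.078638 ÷ 15.999 = 0.0049152 mol
Divide by the smallest (0.0042128 mol): C 1.000, H 1.333, O 1.167
Multiplying each by 6 gives whole numbers: C 6.00, H 8.00, O 7.00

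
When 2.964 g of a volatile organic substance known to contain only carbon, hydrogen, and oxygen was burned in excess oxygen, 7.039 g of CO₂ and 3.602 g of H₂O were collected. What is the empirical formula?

C4H10O

mol C = 7.039 g CO₂ ÷ 44.009 g/mol = 0.15994 mol
mol H = 2 × 3.602 g H₂O ÷ 18.015 g/mol = 0.39989 mol
mass O = 2.964 − (1.9211 + 0.40309) = 0.63982 g → mol O = 0.63982 ÷ 15.999 = 0.039991 mol
Divide by the smallest (0.039991 mol): C 4.000, H 9.999, O 1.000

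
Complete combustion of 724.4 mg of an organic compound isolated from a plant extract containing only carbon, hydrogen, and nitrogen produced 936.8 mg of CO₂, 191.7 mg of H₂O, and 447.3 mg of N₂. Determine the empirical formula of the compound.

mol C = 0.9368 g CO₂ ÷ 44.009 g/mol = 0.021287 mol
mol H = 2 × 0.1917 g H₂O ÷ 18.015 g/mol = 0.021282 mol
mol N = 2 × 0.4473 g N₂ ÷ 28.014 g/mol = 0.031934 mol
Divide by the smallest (0.021282 mol): C 1.000, H 1.000, N 1.500
Multiplying each by 2 gives whole numbers: C 2.00, H 2.00, N 3.00

C2H2N3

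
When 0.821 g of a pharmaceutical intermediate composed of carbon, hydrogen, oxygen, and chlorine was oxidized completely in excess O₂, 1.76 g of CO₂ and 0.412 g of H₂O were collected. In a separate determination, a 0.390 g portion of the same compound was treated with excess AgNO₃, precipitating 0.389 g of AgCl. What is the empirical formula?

C7H8ClO

mol C = 1.76 g CO₂ ÷ 44.009 g/mol = 0.03999 mol
mol H = 2 × 0.412 g H₂O ÷ 18.015 g/mol = 0.04574 mol
From the AgCl data: mol Cl per gram of compound = (0.389 ÷ 143.318) ÷ 0.390 = 0.006960 mol/g, so in the 0.821 g combustion sample mol Cl = 0.005714 mol
mass O = 0.821 − (0.4803 + 0.04611 + 0.2026) = 0.09200 g → mol O = 0.09200 ÷ 15.999 = 0.005750 mol
Divide by the smallest (0.005714 mol): C 6.999, H 8.005, Cl 1.000, O 1.006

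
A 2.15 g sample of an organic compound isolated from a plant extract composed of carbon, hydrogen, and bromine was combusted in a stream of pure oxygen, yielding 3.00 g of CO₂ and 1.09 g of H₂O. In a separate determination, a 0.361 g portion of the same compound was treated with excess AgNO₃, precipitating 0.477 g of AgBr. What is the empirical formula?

C9H16Br2

mol C = 3.00 g CO₂ ÷ 44.009 g/mol = 0.06817 mol
mol H = 2 × 1.09 g H₂O ÷ 18.015 g/mol = 0.1210 mol
From the AgBr data: mol Br per gram of compound = (0.477 ÷ 187.772) ÷ 0.361 = 0.007037 mol/g, so in the 2.15 g combustion sample mol Br = 0.01513 mol
Divide by the smallest (0.01513 mol): C 4.506, H 7.998, Br 1.000
Multiplying each by 2 gives whole numbers: C 9.01, H 16.00, Br 2.00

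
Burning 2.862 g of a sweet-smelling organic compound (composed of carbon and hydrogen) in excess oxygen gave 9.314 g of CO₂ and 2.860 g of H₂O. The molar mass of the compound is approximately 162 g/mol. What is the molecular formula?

mol C = 9.314 g CO₂ ÷ 44.009 g/mol = 0.21164 mol
mol H = 2 × 2.860 g H₂O ÷ 18.015 g/mol = 0.31751 mol
Divide by the smallest (0.21164 mol): C 1.000, H 1.500
Multiplying each by 2 gives whole numbers: C 2.00, H 3.00
Empirical formula: C2H3
Empirical-formula mass = 27.05 g/mol; 162 ÷ 27.05 ≈ 6, so the molecular formula is C12H18.

C12H18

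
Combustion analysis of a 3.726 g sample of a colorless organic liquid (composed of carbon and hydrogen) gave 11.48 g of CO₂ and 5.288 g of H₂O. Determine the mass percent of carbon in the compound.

84.09%

mol C = 11.48 g CO₂ ÷ 44.009 g/mol = 0.26086 mol
mol H = 2 × 5.288 g H₂O ÷ 18.015 g/mol = 0.58707 mol
mass % C = 3.1331 g ÷ 3.726 g × 100%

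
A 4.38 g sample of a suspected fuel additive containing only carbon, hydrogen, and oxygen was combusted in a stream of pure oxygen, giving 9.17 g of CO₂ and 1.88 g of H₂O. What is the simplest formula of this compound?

mol C = 9.17 g CO₂ ÷ 44.009 g/mol = 0.2084 mol
mol H = 2 × 1.88 g H₂O ÷ 18.015 g/mol = 0.2087 mol
mass O = 4.38 − (2.503 + 0.2104) = 1.667 g → mol O = 1.667 ÷ 15.999 = 0.1042 mol
Divide by the smallest (0.1042 mol): C 2.000, H 2.003, O 1.000

C2H2O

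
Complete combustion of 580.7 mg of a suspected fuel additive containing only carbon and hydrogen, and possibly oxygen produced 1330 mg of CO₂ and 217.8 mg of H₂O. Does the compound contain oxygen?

mol C = 1.330 g CO₂ ÷ 44.009 g/mol = 0.030221 mol
mol H = 2 × 0.2178 g H₂O ÷ 18.015 g/mol = 0.024180 mol
C and H account for only 0.38736 g of the 0.5807 g sample; the remaining 0.19334 g must be oxygen.

yes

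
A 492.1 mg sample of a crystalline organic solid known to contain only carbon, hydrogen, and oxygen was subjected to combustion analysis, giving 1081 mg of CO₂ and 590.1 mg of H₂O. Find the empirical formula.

mol C = 1.081 g CO₂ ÷ 44.009 g/mol = 0.024563 mol
mol H = 2 × 0.5901 g H₂O ÷ 18.015 g/mol = 0.065512 mol
mass O = 0.4921 − (0.29503 + 0.066036) = 0.13104 g → mol O = 0.13104 ÷ 15.999 = 0.0081902 mol
Divide by the smallest (0.0081902 mol): C 2.999, H 7.999, O 1.000

C3H8O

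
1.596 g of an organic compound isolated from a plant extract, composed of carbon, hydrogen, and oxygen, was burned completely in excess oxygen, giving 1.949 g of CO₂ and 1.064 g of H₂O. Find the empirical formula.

C3H8O4

mol C = 1.949 g CO₂ ÷ 44.009 g/mol = 0.044286 mol
mol H = 2 × 1.064 g H₂O ÷ 18.015 g/mol = 0.11812 mol
mass O = 1.596 − (0.53192 + 0.11907) = 0.94501 g → mol O = 0.94501 ÷ 15.999 = 0.059067 mol
Divide by the smallest (0.044286 mol): C 1.000, H 2.667, O 1.334
Multiplying each by 3 gives whole numbers: C 3.00, H 8.00, O 4.00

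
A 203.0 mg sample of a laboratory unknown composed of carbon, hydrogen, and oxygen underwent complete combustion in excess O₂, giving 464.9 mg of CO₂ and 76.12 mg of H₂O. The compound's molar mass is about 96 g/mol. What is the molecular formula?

mol C = 0.4649 g CO₂ ÷ 44.009 g/mol = 0.010564 mol
mol H = 2 × 0.07612 g H₂O ÷ 18.015 g/mol = 0.0084507 mol
mass O = 0.2030 − (0.12688 + 0.0085183) = 0.067600 g → mol O = 0.067600 ÷ 15.999 = 0.0042253 mol
Divide by the smallest (0.0042253 mol): C 2.500, H 2.000, O 1.000
Multiplying each by 2 gives whole numbers: C 5.00, H 4.00, O 2.00
Empirical formula: C5H4O2
Empirical-formula mass = 96.08 g/mol; 96 ÷ 96.08 ≈ 1, so the molecular formula is C5H4O2.

C5H4O2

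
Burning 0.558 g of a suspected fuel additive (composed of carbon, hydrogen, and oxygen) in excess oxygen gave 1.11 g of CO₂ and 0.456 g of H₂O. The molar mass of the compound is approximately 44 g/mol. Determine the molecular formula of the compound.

mol C = 1.11 g CO₂ ÷ 44.009 g/mol = 0.02522 mol
mol H = 2 × 0.456 g H₂O ÷ 18.015 g/mol = 0.05062 mol
mass O = 0.558 − (0.3029 + 0.05103) = 0.2040 g → mol O = 0.2040 ÷ 15.999 = 0.01275 mol
Divide by the smallest (0.01275 mol): C 1.978, H 3.970, O 1.000
Empirical formula: C2H4O
Empirical-formula mass = 44.05 g/mol; 44 ÷ 44.05 ≈ 1, so the molecular formula is C2H4O.

C2H4O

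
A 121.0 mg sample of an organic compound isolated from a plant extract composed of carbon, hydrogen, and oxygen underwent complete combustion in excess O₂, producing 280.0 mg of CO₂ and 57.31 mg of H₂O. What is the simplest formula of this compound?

C8H8O3

mol C = 0.2800 g CO₂ ÷ 44.009 g/mol = 0.0063623 mol
mol H = 2 × 0.05731 g H₂O ÷ 18.015 g/mol = 0.0063625 mol
mass O = 0.1210 − (0.076418 + 0.0064134) = 0.038169 g → mol O = 0.038169 ÷ 15.999 = 0.0023857 mol
Divide by the smallest (0.0023857 mol): C 2.667, H 2.667, O 1.000
Multiplying each by 3 gives whole numbers: C 8.00, H 8.00, O 3.00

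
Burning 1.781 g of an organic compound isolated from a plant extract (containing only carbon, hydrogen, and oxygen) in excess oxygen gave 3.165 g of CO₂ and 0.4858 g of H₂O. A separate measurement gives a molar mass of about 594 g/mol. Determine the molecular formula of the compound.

mol C = 3.165 g CO₂ ÷ 44.009 g/mol = 0.071917 mol
mol H = 2 × 0.4858 g H₂O ÷ 18.015 g/mol = 0.053933 mol
mass O = 1.781 − (0.86380 + 0.054364) = 0.86284 g → mol O = 0.86284 ÷ 15.999 = 0.053931 mol
Divide by the smallest (0.053931 mol): C 1.334, H 1.000, O 1.000
Multiplying each by 3 gives whole numbers: C 4.00, H 3.00, O 3.00
Empirical formula: C4H3O3
Empirical-formula mass = 99.06 g/mol; 594 ÷ 99.06 ≈ 6, so the molecular formula is C24H18O18.

C24H18O18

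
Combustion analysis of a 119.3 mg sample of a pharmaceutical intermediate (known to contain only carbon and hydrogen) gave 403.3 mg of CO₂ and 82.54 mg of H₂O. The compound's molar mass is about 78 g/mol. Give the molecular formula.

mol C = 0.4033 g CO₂ ÷ 44.009 g/mol = 0.0091640 mol
mol H = 2 × 0.08254 g H₂O ÷ 18.015 g/mol = 0.0091635 mol
Divide by the smallest (0.0091635 mol): C 1.000, H 1.000
Empirical formula: CH
Empirical-formula mass = 13.02 g/mol; 78 ÷ 13.02 ≈ 6, so the molecular formula is C6H6.

C6H6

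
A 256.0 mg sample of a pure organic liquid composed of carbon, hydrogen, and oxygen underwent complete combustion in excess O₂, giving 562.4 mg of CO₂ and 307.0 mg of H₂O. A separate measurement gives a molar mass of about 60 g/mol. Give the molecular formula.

mol C = 0.5624 g CO₂ ÷ 44.009 g/mol = 0.012779 mol
mol H = 2 × 0.3070 g H₂O ÷ 18.015 g/mol = 0.034083 mol
mass O = 0.2560 − (0.15349 + 0.034355) = 0.068154 g → mol O = 0.068154 ÷ 15.999 = 0.0042599 mol
Divide by the smallest (0.0042599 mol): C 3.000, H 8.001, O 1.000
Empirical formula: C3H8O
Empirical-formula mass = 60.10 g/mol; 60 ÷ 60.10 ≈ 1, so the molecular formula is C3H8O.

C3H8O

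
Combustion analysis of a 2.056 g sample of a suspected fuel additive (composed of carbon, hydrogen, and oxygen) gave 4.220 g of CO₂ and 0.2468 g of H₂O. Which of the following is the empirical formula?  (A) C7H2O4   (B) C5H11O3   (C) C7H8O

(A) C7H2O4

mol C = 4.220 g CO₂ ÷ 44.009 g/mol = 0.095889 mol
mol H = 2 × 0.2468 g H₂O ÷ 18.015 g/mol = 0.027399 mol
mass O = 2.056 − (1.1517 + 0.027619) = 0.87665 g → mol O = 0.87665 ÷ 15.999 = 0.054794 mol
Divide by the smallest (0.027399 mol): C 3.500, H 1.000, O 2.000
Multiplying each by 2 gives whole numbers: C 7.00, H 2.00, O 4.00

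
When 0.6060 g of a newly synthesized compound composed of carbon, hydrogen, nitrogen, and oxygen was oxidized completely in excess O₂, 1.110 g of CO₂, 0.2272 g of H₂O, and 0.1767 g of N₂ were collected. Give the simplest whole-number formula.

mol C = 1.110 g CO₂ ÷ 44.009 g/mol = 0.025222 mol
mol H = 2 × 0.2272 g H₂O ÷ 18.015 g/mol = 0.025223 mol
mol N = 2 × 0.1767 g N₂ ÷ 28.014 g/mol = 0.012615 mol
mass O = 0.6060 − (0.30294 + 0.025425 + 0.17670) = 0.10093 g → mol O = 0.10093 ÷ 15.999 = 0.0063086 mol
Divide by the smallest (0.0063086 mol): C 3.998, H 3.998, N 2.000, O 1.000

C4H4N2O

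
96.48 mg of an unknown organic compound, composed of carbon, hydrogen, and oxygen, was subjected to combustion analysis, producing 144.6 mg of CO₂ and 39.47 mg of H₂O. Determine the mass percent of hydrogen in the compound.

mol C = 0.1446 g CO₂ ÷ 44.009 g/mol = 0.0032857 mol
mol H = 2 × 0.03947 g H₂O ÷ 18.015 g/mol = 0.0043819 mol
mass O = 0.09648 − (0.039464 + 0.0044170) = 0.052599 g → mol O = 0.052599 ÷ 15.999 = 0.0032876 mol
mass % H = 0.0044170 g ÷ 0.09648 g × 100%

4.58%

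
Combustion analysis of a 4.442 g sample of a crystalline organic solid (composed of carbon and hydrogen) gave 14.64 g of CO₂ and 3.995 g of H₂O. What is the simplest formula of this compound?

C3H4

mol C = 14.64 g CO₂ ÷ 44.009 g/mol = 0.33266 mol
mol H = 2 × 3.995 g H₂O ÷ 18.015 g/mol = 0.44352 mol
Divide by the smallest (0.33266 mol): C 1.000, H 1.333
Multiplying each by 3 gives whole numbers: C 3.00, H 4.00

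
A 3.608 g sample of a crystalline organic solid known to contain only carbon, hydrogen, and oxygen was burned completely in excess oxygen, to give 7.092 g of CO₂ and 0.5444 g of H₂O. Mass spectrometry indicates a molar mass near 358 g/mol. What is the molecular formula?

C16H6O10

mol C = 7.092 g CO₂ ÷ 44.009 g/mol = 0.16115 mol
mol H = 2 × 0.5444 g H₂O ÷ 18.015 g/mol = 0.060439 mol
mass O = 3.608 − (1.9356 + 0.060922) = 1.6115 g → mol O = 1.6115 ÷ 15.999 = 0.10073 mol
Divide by the smallest (0.060439 mol): C 2.666, H 1.000, O 1.667
Multiplying each by 3 gives whole numbers: C 8.00, H 3.00, O 5.00
Empirical formula: C8H3O5
Empirical-formula mass = 179.11 g/mol; 358 ÷ 179.11 ≈ 2, so the molecular formula is C16H6O10.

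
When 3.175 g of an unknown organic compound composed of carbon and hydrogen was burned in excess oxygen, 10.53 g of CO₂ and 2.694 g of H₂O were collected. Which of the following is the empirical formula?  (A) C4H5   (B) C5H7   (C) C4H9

(A) C4H5

mol C = 10.53 g CO₂ ÷ 44.009 g/mol = 0.23927 mol
mol H = 2 × 2.694 g H₂O ÷ 18.015 g/mol = 0.29908 mol
Divide by the smallest (0.23927 mol): C 1.000, H 1.250
Multiplying each by 4 gives whole numbers: C 4.00, H 5.00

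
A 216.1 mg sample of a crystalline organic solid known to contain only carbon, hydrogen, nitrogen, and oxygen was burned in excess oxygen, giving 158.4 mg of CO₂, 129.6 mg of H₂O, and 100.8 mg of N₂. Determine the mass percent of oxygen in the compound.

mol C = 0.1584 g CO₂ ÷ 44.009 g/mol = 0.0035993 mol
mol H = 2 × 0.1296 g H₂O ÷ 18.015 g/mol = 0.014388 mol
mol N = 2 × 0.1008 g N₂ ÷ 28.014 g/mol = 0.0071964 mol
mass O = 0.2161 − (0.043231 + 0.014503 + 0.10080) = 0.057566 g → mol O = 0.057566 ÷ 15.999 = 0.0035981 mol
mass % O = 0.057566 g ÷ 0.2161 g × 100%

26.64%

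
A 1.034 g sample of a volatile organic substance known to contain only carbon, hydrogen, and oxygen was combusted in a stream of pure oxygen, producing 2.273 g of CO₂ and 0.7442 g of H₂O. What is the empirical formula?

mol C = 2.273 g CO₂ ÷ 44.009 g/mol = 0.051649 mol
mol H = 2 × 0.7442 g H₂O ÷ 18.015 g/mol = 0.082620 mol
mass O = 1.034 − (0.62035 + 0.083281) = 0.33037 g → mol O = 0.33037 ÷ 15.999 = 0.020649 mol
Divide by the smallest (0.020649 mol): C 2.501, H 4.001, O 1.000
Multiplying each by 2 gives whole numbers: C 5.00, H 8.00, O 2.00

C5H8O2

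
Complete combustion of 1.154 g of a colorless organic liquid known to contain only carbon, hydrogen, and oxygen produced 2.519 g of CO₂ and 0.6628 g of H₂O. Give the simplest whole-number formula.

mol C = 2.519 g CO₂ ÷ 44.009 g/mol = 0.057238 mol
mol H = 2 × 0.6628 g H₂O ÷ 18.015 g/mol = 0.073583 mol
mass O = 1.154 − (0.68749 + 0.074172) = 0.39234 g → mol O = 0.39234 ÷ 15.999 = 0.024523 mol
Divide by the smallest (0.024523 mol): C 2.334, H 3.001, O 1.000
Multiplying each by 3 gives whole numbers: C 7.00, H 9.00, O 3.00

C7H9O3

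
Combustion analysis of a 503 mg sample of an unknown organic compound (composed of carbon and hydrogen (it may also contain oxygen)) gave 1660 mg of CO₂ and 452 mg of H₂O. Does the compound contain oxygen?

mol C = 1.66 g CO₂ ÷ 44.009 g/mol = 0.03772 mol
mol H = 2 × 0.452 g H₂O ÷ 18.015 g/mol = 0.05018 mol
C and H together account for 0.5036 g — essentially the entire 0.503 g sample — so the compound contains no oxygen.

no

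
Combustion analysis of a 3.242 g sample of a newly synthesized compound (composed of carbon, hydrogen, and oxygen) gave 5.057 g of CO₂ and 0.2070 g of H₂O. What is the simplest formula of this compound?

C5HO5

mol C = 5.057 g CO₂ ÷ 44.009 g/mol = 0.11491 mol
mol H = 2 × 0.2070 g H₂O ÷ 18.015 g/mol = 0.022981 mol
mass O = 3.242 − (1.3802 + 0.023165) = 1.8387 g → mol O = 1.8387 ÷ 15.999 = 0.11492 mol
Divide by the smallest (0.022981 mol): C 5.000, H 1.000, O 5.001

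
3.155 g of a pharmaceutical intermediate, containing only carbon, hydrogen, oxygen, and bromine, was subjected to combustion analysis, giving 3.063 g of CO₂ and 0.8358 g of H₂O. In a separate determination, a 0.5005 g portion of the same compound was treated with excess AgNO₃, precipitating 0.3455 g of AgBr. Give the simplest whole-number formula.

C6H8BrO7

mol C = 3.063 g CO₂ ÷ 44.009 g/mol = 0.069599 mol
mol H = 2 × 0.8358 g H₂O ÷ 18.015 g/mol = 0.092789 mol
From the AgBr data: mol Br per gram of compound = (0.3455 ÷ 187.772) ÷ 0.5005 = 0.0036763 mol/g, so in the 3.155 g combustion sample mol Br = 0.011599 mol
mass O = 3.155 − (0.83596 + 0.093532 + 0.92679) = 1.2987 g → mol O = 1.2987 ÷ 15.999 = 0.081175 mol
Divide by the smallest (0.011599 mol): C 6.001, H 8.000, Br 1.000, O 6.999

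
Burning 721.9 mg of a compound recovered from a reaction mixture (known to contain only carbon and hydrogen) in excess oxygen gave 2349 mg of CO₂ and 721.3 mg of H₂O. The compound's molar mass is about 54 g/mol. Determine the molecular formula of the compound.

mol C = 2.349 g CO₂ ÷ 44.009 g/mol = 0.053375 mol
mol H = 2 × 0.7213 g H₂O ÷ 18.015 g/mol = 0.080078 mol
Divide by the smallest (0.053375 mol): C 1.000, H 1.500
Multiplying each by 2 gives whole numbers: C 2.00, H 3.00
Empirical formula: C2H3
Empirical-formula mass = 27.05 g/mol; 54 ÷ 27.05 ≈ 2, so the molecular formula is C4H6.

C4H6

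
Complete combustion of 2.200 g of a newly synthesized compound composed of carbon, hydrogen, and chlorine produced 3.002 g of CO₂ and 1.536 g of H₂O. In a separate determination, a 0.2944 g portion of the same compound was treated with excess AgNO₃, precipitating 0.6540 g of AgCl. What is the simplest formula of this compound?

mol C = 3.002 g CO₂ ÷ 44.009 g/mol = 0.068213 mol
mol H = 2 × 1.536 g H₂O ÷ 18.015 g/mol = 0.17052 mol
From the AgCl data: mol Cl per gram of compound = (0.6540 ÷ 143.318) ÷ 0.2944 = 0.015500 mol/g, so in the 2.200 g combustion sample mol Cl = 0.034101 mol
Divide by the smallest (0.034101 mol): C 2.000, H 5.001, Cl 1.000

C2H5Cl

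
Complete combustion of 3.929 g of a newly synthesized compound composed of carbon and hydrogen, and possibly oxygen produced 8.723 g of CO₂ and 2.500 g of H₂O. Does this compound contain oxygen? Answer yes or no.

yes

mol C = 8.723 g CO₂ ÷ 44.009 g/mol = 0.19821 mol
mol H = 2 × 2.500 g H₂O ÷ 18.015 g/mol = 0.27755 mol
C and H account for only 2.6605 g of the 3.929 g sample; the remaining 1.2685 g must be oxygen.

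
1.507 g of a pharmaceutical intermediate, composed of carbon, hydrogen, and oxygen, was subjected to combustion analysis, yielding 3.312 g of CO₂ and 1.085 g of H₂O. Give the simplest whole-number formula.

C5H8O2

mol C = 3.312 g CO₂ ÷ 44.009 g/mol = 0.075257 mol
mol H = 2 × 1.085 g H₂O ÷ 18.015 g/mol = 0.12046 mol
mass O = 1.507 − (0.90392 + 0.12142) = 0.48167 g → mol O = 0.48167 ÷ 15.999 = 0.030106 mol
Divide by the smallest (0.030106 mol): C 2.500, H 4.001, O 1.000
Multiplying each by 2 gives whole numbers: C 5.00, H 8.00, O 2.00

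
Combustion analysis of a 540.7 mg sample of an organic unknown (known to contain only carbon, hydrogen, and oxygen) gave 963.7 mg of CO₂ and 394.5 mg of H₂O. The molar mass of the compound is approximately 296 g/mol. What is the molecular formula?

C12H24O8

mol C = 0.9637 g CO₂ ÷ 44.009 g/mol = 0.021898 mol
mol H = 2 × 0.3945 g H₂O ÷ 18.015 g/mol = 0.043797 mol
mass O = 0.5407 − (0.26301 + 0.044147) = 0.23354 g → mol O = 0.23354 ÷ 15.999 = 0.014597 mol
Divide by the smallest (0.014597 mol): C 1.500, H 3.000, O 1.000
Multiplying each by 2 gives whole numbers: C 3.00, H 6.00, O 2.00
Empirical formula: C3H6O2
Empirical-formula mass = 74.08 g/mol; 296 ÷ 74.08 ≈ 4, so the molecular formula is C12H24O8.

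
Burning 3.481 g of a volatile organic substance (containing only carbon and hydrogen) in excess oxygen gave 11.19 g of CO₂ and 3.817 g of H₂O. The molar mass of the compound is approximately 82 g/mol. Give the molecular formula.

mol C = 11.19 g CO₂ ÷ 44.009 g/mol = 0.25427 mol
mol H = 2 × 3.817 g H₂O ÷ 18.015 g/mol = 0.42376 mol
Divide by the smallest (0.25427 mol): C 1.000, H 1.667
Multiplying each by 3 gives whole numbers: C 3.00, H 5.00
Empirical formula: C3H5
Empirical-formula mass = 41.07 g/mol; 82 ÷ 41.07 ≈ 2, so the molecular formula is C6H10.

C6H10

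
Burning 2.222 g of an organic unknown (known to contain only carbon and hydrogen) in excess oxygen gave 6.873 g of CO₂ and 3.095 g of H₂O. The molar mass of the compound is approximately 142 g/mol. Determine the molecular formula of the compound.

mol C = 6.873 g CO₂ ÷ 44.009 g/mol = 0.15617 mol
mol H = 2 × 3.095 g H₂O ÷ 18.015 g/mol = 0.34360 mol
Divide by the smallest (0.15617 mol): C 1.000, H 2.200
Multiplying each by 5 gives whole numbers: C 5.00, H 11.00
Empirical formula: C5H11
Empirical-formula mass = 71.14 g/mol; 142 ÷ 71.14 ≈ 2, so the molecular formula is C10H22.

C10H22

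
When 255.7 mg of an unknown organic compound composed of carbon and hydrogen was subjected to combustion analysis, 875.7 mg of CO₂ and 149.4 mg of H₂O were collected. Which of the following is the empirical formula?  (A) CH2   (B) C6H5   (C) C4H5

(B) C6H5

mol C = 0.8757 g CO₂ ÷ 44.009 g/mol = 0.019898 mol
mol H = 2 × 0.1494 g H₂O ÷ 18.015 g/mol = 0.016586 mol
Divide by the smallest (0.016586 mol): C 1.200, H 1.000
Multiplying each by 5 gives whole numbers: C 6.00, H 5.00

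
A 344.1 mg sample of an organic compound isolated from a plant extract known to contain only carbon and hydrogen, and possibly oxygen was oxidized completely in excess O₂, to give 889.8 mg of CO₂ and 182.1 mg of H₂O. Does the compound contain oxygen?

yes

mol C = 0.8898 g CO₂ ÷ 44.009 g/mol = 0.020219 mol
mol H = 2 × 0.1821 g H₂O ÷ 18.015 g/mol = 0.020216 mol
C and H account for only 0.26322 g of the 0.3441 g sample; the remaining 0.080876 g must be oxygen.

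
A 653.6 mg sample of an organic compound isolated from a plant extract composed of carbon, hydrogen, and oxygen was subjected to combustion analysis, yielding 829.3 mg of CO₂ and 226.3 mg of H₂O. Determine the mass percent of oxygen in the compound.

mol C = 0.8293 g CO₂ ÷ 44.009 g/mol = 0.018844 mol
mol H = 2 × 0.2263 g H₂O ÷ 18.015 g/mol = 0.025124 mol
mass O = 0.6536 − (0.22633 + 0.025324) = 0.40194 g → mol O = 0.40194 ÷ 15.999 = 0.025123 mol
mass % O = 0.40194 g ÷ 0.6536 g × 100%

61.50%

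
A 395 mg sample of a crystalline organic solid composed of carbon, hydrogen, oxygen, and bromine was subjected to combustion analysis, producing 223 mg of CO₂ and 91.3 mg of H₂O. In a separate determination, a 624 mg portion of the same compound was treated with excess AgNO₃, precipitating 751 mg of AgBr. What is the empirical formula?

C2H4BrO3

mol C = 0.223 g CO₂ ÷ 44.009 g/mol = 0.005067 mol
mol H = 2 × 0.0913 g H₂O ÷ 18.015 g/mol = 0.01014 mol
From the AgBr data: mol Br per gram of compound = (0.751 ÷ 187.772) ÷ 0.624 = 0.006410 mol/g, so in the 0.395 g combustion sample mol Br = 0.002532 mol
mass O = 0.395 − (0.06086 + 0.01022 + 0.2023) = 0.1216 g → mol O = 0.1216 ÷ 15.999 = 0.007602 mol
Divide by the smallest (0.002532 mol): C 2.001, H 4.004, Br 1.000, O 3.003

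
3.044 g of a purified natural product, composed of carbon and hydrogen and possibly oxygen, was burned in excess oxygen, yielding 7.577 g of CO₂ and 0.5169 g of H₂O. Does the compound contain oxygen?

mol C = 7.577 g CO₂ ÷ 44.009 g/mol = 0.17217 mol
mol H = 2 × 0.5169 g H₂O ÷ 18.015 g/mol = 0.057386 mol
C and H account for only 2.1258 g of the 3.044 g sample; the remaining 0.91823 g must be oxygen.

yes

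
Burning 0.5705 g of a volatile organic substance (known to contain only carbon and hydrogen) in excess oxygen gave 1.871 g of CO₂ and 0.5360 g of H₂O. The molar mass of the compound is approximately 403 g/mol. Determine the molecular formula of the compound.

C30H42

mol C = 1.871 g CO₂ ÷ 44.009 g/mol = 0.042514 mol
mol H = 2 × 0.5360 g H₂O ÷ 18.015 g/mol = 0.059506 mol
Divide by the smallest (0.042514 mol): C 1.000, H 1.400
Multiplying each by 5 gives whole numbers: C 5.00, H 7.00
Empirical formula: C5H7
Empirical-formula mass = 67.11 g/mol; 403 ÷ 67.11 ≈ 6, so the molecular formula is C30H42.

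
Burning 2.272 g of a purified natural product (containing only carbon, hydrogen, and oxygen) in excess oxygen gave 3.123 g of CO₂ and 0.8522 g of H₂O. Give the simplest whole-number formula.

C6H8O7

mol C = 3.123 g CO₂ ÷ 44.009 g/mol = 0.070963 mol
mol H = 2 × 0.8522 g H₂O ÷ 18.015 g/mol = 0.094610 mol
mass O = 2.272 − (0.85233 + 0.095367) = 1.3243 g → mol O = 1.3243 ÷ 15.999 = 0.082774 mol
Divide by the smallest (0.070963 mol): C 1.000, H 1.333, O 1.166
Multiplying each by 6 gives whole numbers: C 6.00, H 8.00, O 7.00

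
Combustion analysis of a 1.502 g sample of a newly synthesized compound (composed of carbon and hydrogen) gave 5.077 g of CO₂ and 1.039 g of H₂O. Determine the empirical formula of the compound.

mol C = 5.077 g CO₂ ÷ 44.009 g/mol = 0.11536 mol
mol H = 2 × 1.039 g H₂O ÷ 18.015 g/mol = 0.11535 mol
Divide by the smallest (0.11535 mol): C 1.000, H 1.000

CH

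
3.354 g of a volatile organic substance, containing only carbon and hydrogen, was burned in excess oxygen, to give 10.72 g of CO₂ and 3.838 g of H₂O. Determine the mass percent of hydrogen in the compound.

mol C = 10.72 g CO₂ ÷ 44.009 g/mol = 0.24359 mol
mol H = 2 × 3.838 g H₂O ÷ 18.015 g/mol = 0.42609 mol
mass % H = 0.42950 g ÷ 3.354 g × 100%

12.81%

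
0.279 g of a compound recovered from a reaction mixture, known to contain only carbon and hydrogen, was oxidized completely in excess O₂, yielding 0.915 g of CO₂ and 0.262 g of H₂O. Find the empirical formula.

C5H7

mol C = 0.915 g CO₂ ÷ 44.009 g/mol = 0.02079 mol
mol H = 2 × 0.262 g H₂O ÷ 18.015 g/mol = 0.02909 mol
Divide by the smallest (0.02079 mol): C 1.000, H 1.399
Multiplying each by 5 gives whole numbers: C 5.00, H 6.99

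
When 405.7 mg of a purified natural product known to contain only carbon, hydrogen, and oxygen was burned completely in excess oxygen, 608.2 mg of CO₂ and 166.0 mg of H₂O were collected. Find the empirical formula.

mol C = 0.6082 g CO₂ ÷ 44.009 g/mol = 0.013820 mol
mol H = 2 × 0.1660 g H₂O ÷ 18.015 g/mol = 0.018429 mol
mass O = 0.4057 − (0.16599 + 0.018577) = 0.22113 g → mol O = 0.22113 ÷ 15.999 = 0.013822 mol
Divide by the smallest (0.013820 mol): C 1.000, H 1.334, O 1.000
Multiplying each by 3 gives whole numbers: C 3.00, H 4.00, O 3.00

C3H4O3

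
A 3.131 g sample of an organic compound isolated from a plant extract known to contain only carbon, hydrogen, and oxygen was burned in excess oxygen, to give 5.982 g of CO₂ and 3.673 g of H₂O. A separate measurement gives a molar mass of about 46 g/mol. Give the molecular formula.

C2H6O

mol C = 5.982 g CO₂ ÷ 44.009 g/mol = 0.13593 mol
mol H = 2 × 3.673 g H₂O ÷ 18.015 g/mol = 0.40777 mol
mass O = 3.131 − (1.6326 + 0.41103) = 1.0874 g → mol O = 1.0874 ÷ 15.999 = 0.067964 mol
Divide by the smallest (0.067964 mol): C 2.000, H 6.000, O 1.000
Empirical formula: C2H6O
Empirical-formula mass = 46.07 g/mol; 46 ÷ 46.07 ≈ 1, so the molecular formula is C2H6O.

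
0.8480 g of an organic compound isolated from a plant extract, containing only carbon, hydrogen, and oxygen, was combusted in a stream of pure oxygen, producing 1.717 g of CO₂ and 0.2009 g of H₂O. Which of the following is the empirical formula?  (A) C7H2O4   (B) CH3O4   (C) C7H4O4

(C) C7H4O4

mol C = 1.717 g CO₂ ÷ 44.009 g/mol = 0.039015 mol
mol H = 2 × 0.2009 g H₂O ÷ 18.015 g/mol = 0.022304 mol
mass O = 0.8480 − (0.46861 + 0.022482) = 0.35691 g → mol O = 0.35691 ÷ 15.999 = 0.022308 mol
Divide by the smallest (0.022304 mol): C 1.749, H 1.000, O 1.000
Multiplying each by 4 gives whole numbers: C 7.00, H 4.00, O 4.00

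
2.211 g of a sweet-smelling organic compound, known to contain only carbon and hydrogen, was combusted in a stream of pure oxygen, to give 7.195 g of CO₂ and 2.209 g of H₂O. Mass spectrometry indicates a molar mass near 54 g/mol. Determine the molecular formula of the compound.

C4H6

mol C = 7.195 g CO₂ ÷ 44.009 g/mol = 0.16349 mol
mol H = 2 × 2.209 g H₂O ÷ 18.015 g/mol = 0.24524 mol
Divide by the smallest (0.16349 mol): C 1.000, H 1.500
Multiplying each by 2 gives whole numbers: C 2.00, H 3.00
Empirical formula: C2H3
Empirical-formula mass = 27.05 g/mol; 54 ÷ 27.05 ≈ 2, so the molecular formula is C4H6.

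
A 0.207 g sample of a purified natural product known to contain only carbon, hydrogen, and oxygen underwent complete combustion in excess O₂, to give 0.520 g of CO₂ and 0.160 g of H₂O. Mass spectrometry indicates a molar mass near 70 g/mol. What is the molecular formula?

mol C = 0.520 g CO₂ ÷ 44.009 g/mol = 0.01182 mol
mol H = 2 × 0.160 g H₂O ÷ 18.015 g/mol = 0.01776 mol
mass O = 0.207 − (0.1419 + 0.01791) = 0.04718 g → mol O = 0.04718 ÷ 15.999 = 0.002949 mol
Divide by the smallest (0.002949 mol): C 4.007, H 6.024, O 1.000
Empirical formula: C4H6O
Empirical-formula mass = 70.09 g/mol; 70 ÷ 70.09 ≈ 1, so the molecular formula is C4H6O.

C4H6O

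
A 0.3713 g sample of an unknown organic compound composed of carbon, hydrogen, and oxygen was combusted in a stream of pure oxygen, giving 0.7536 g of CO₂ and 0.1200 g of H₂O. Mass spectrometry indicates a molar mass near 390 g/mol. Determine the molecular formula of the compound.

C18H14O10

mol C = 0.7536 g CO₂ ÷ 44.009 g/mol = 0.017124 mol
mol H = 2 × 0.1200 g H₂O ÷ 18.015 g/mol = 0.013322 mol
mass O = 0.3713 − (0.20567 + 0.013429) = 0.15220 g → mol O = 0.15220 ÷ 15.999 = 0.0095129 mol
Divide by the smallest (0.0095129 mol): C 1.800, H 1.400, O 1.000
Multiplying each by 5 gives whole numbers: C 9.00, H 7.00, O 5.00
Empirical formula: C9H7O5
Empirical-formula mass = 195.15 g/mol; 390 ÷ 195.15 ≈ 2, so the molecular formula is C18H14O10.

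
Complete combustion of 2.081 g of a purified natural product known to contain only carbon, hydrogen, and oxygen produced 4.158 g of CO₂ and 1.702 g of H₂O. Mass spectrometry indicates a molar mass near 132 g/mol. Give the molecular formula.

mol C = 4.158 g CO₂ ÷ 44.009 g/mol = 0.094481 mol
mol H = 2 × 1.702 g H₂O ÷ 18.015 g/mol = 0.18895 mol
mass O = 2.081 − (1.1348 + 0.19047) = 0.75573 g → mol O = 0.75573 ÷ 15.999 = 0.047236 mol
Divide by the smallest (0.047236 mol): C 2.000, H 4.000, O 1.000
Empirical formula: C2H4O
Empirical-formula mass = 44.05 g/mol; 132 ÷ 44.05 ≈ 3, so the molecular formula is C6H12O3.

C6H12O3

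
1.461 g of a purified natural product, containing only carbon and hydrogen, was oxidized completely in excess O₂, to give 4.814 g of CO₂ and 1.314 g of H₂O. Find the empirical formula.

C3H4

mol C = 4.814 g CO₂ ÷ 44.009 g/mol = 0.10939 mol
mol H = 2 × 1.314 g H₂O ÷ 18.015 g/mol = 0.14588 mol
Divide by the smallest (0.10939 mol): C 1.000, H 1.334
Multiplying each by 3 gives whole numbers: C 3.00, H 4.00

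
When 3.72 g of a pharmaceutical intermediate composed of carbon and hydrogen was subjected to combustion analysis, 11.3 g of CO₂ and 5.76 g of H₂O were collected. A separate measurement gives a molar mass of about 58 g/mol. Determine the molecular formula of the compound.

C4H10

mol C = 11.3 g CO₂ ÷ 44.009 g/mol = 0.2568 mol
mol H = 2 × 5.76 g H₂O ÷ 18.015 g/mol = 0.6395 mol
Divide by the smallest (0.2568 mol): C 1.000, H 2.490
Multiplying each by 2 gives whole numbers: C 2.00, H 4.98
Empirical formula: C2H5
Empirical-formula mass = 29.06 g/mol; 58 ÷ 29.06 ≈ 2, so the molecular formula is C4H10.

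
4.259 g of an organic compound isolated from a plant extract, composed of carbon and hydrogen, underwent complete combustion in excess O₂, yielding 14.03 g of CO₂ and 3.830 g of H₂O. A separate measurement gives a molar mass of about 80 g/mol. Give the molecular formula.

mol C = 14.03 g CO₂ ÷ 44.009 g/mol = 0.31880 mol
mol H = 2 × 3.830 g H₂O ÷ 18.015 g/mol = 0.42520 mol
Divide by the smallest (0.31880 mol): C 1.000, H 1.334
Multiplying each by 3 gives whole numbers: C 3.00, H 4.00
Empirical formula: C3H4
Empirical-formula mass = 40.06 g/mol; 80 ÷ 40.06 ≈ 2, so the molecular formula is C6H8.

C6H8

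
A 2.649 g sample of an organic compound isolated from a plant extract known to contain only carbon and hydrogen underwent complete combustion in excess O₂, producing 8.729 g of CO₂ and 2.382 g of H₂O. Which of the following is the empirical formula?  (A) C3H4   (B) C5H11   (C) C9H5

mol C = 8.729 g CO₂ ÷ 44.009 g/mol = 0.19835 mol
mol H = 2 × 2.382 g H₂O ÷ 18.015 g/mol = 0.26445 mol
Divide by the smallest (0.19835 mol): C 1.000, H 1.333
Multiplying each by 3 gives whole numbers: C 3.00, H 4.00

(A) C3H4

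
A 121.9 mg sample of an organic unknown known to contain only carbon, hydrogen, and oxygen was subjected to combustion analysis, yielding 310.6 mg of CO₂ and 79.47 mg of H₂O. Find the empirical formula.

C4H5O

mol C = 0.3106 g CO₂ ÷ 44.009 g/mol = 0.0070576 mol
mol H = 2 × 0.07947 g H₂O ÷ 18.015 g/mol = 0.0088226 mol
mass O = 0.1219 − (0.084769 + 0.0088932) = 0.028237 g → mol O = 0.028237 ÷ 15.999 = 0.0017649 mol
Divide by the smallest (0.0017649 mol): C 3.999, H 4.999, O 1.000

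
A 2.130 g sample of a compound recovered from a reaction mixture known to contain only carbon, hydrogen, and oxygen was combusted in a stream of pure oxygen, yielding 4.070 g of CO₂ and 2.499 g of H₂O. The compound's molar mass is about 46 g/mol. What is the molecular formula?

C2H6O

mol C = 4.070 g CO₂ ÷ 44.009 g/mol = 0.092481 mol
mol H = 2 × 2.499 g H₂O ÷ 18.015 g/mol = 0.27744 mol
mass O = 2.130 − (1.1108 + 0.27965) = 0.73955 g → mol O = 0.73955 ÷ 15.999 = 0.046225 mol
Divide by the smallest (0.046225 mol): C 2.001, H 6.002, O 1.000
Empirical formula: C2H6O
Empirical-formula mass = 46.07 g/mol; 46 ÷ 46.07 ≈ 1, so the molecular formula is C2H6O.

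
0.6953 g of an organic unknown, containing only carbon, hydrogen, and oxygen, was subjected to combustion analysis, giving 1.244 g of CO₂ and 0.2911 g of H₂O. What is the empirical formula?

C7H8O5

mol C = 1.244 g CO₂ ÷ 44.009 g/mol = 0.028267 mol
mol H = 2 × 0.2911 g H₂O ÷ 18.015 g/mol = 0.032318 mol
mass O = 0.6953 − (0.33951 + 0.032576) = 0.32321 g → mol O = 0.32321 ÷ 15.999 = 0.020202 mol
Divide by the smallest (0.020202 mol): C 1.399, H 1.600, O 1.000
Multiplying each by 5 gives whole numbers: C 7.00, H 8.00, O 5.00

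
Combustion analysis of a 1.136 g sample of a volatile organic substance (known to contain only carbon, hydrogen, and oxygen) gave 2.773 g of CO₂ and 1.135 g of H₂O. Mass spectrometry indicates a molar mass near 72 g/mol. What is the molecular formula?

C4H8O

mol C = 2.773 g CO₂ ÷ 44.009 g/mol = 0.063010 mol
mol H = 2 × 1.135 g H₂O ÷ 18.015 g/mol = 0.12601 mol
mass O = 1.136 − (0.75681 + 0.12701) = 0.25217 g → mol O = 0.25217 ÷ 15.999 = 0.015762 mol
Divide by the smallest (0.015762 mol): C 3.998, H 7.994, O 1.000
Empirical formula: C4H8O
Empirical-formula mass = 72.11 g/mol; 72 ÷ 72.11 ≈ 1, so the molecular formula is C4H8O.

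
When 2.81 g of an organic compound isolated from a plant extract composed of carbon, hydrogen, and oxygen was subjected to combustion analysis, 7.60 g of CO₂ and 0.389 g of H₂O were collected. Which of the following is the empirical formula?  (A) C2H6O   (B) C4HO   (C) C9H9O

mol C = 7.60 g CO₂ ÷ 44.009 g/mol = 0.1727 mol
mol H = 2 × 0.389 g H₂O ÷ 18.015 g/mol = 0.04319 mol
mass O = 2.81 − (2.074 + 0.04353) = 0.6923 g → mol O = 0.6923 ÷ 15.999 = 0.04327 mol
Divide by the smallest (0.04319 mol): C 3.999, H 1.000, O 1.002

(B) C4HO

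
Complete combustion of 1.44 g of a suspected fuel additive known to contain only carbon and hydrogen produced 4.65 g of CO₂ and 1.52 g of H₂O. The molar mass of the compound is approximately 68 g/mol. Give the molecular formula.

C5H8

mol C = 4.65 g CO₂ ÷ 44.009 g/mol = 0.1057 mol
mol H = 2 × 1.52 g H₂O ÷ 18.015 g/mol = 0.1687 mol
Divide by the smallest (0.1057 mol): C 1.000, H 1.597
Multiplying each by 5 gives whole numbers: C 5.00, H 7.99
Empirical formula: C5H8
Empirical-formula mass = 68.12 g/mol; 68 ÷ 68.12 ≈ 1, so the molecular formula is C5H8.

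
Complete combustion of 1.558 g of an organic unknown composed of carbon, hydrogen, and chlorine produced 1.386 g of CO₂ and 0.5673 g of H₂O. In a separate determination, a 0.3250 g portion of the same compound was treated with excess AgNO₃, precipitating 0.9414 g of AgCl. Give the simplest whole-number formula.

CH2Cl

mol C = 1.386 g CO₂ ÷ 44.009 g/mol = 0.031494 mol
mol H = 2 × 0.5673 g H₂O ÷ 18.015 g/mol = 0.062981 mol
From the AgCl data: mol Cl per gram of compound = (0.9414 ÷ 143.318) ÷ 0.3250 = 0.020211 mol/g, so in the 1.558 g combustion sample mol Cl = 0.031489 mol
Divide by the smallest (0.031489 mol): C 1.000, H 2.000, Cl 1.000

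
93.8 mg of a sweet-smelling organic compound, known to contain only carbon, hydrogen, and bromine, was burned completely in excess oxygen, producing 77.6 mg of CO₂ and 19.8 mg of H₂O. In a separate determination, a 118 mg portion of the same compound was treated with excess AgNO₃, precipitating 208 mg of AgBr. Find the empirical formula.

C4H5Br2

mol C = 0.0776 g CO₂ ÷ 44.009 g/mol = 0.001763 mol
mol H = 2 × 0.0198 g H₂O ÷ 18.015 g/mol = 0.002198 mol
From the AgBr data: mol Br per gram of compound = (0.208 ÷ 187.772) ÷ 0.118 = 0.009388 mol/g, so in the 0.0938 g combustion sample mol Br = 0.0008805 mol
Divide by the smallest (0.0008805 mol): C 2.002, H 2.496, Br 1.000
Multiplying each by 2 gives whole numbers: C 4.00, H 4.99, Br 2.00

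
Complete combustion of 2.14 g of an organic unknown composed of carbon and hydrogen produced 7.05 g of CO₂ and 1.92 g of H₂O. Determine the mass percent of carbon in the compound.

mol C = 7.05 g CO₂ ÷ 44.009 g/mol = 0.1602 mol
mol H = 2 × 1.92 g H₂O ÷ 18.015 g/mol = 0.2132 mol
mass % C = 1.924 g ÷ 2.14 g × 100%

89.9%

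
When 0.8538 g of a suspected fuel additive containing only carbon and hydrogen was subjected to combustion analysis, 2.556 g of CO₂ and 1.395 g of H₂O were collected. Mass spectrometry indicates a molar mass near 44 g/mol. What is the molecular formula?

mol C = 2.556 g CO₂ ÷ 44.009 g/mol = 0.058079 mol
mol H = 2 × 1.395 g H₂O ÷ 18.015 g/mol = 0.15487 mol
Divide by the smallest (0.058079 mol): C 1.000, H 2.667
Multiplying each by 3 gives whole numbers: C 3.00, H 8.00
Empirical formula: C3H8
Empirical-formula mass = 44.10 g/mol; 44 ÷ 44.10 ≈ 1, so the molecular formula is C3H8.

C3H8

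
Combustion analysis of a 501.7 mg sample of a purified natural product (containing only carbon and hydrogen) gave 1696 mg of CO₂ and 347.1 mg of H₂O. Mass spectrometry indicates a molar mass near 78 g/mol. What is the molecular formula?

C6H6

mol C = 1.696 g CO₂ ÷ 44.009 g/mol = 0.038538 mol
mol H = 2 × 0.3471 g H₂O ÷ 18.015 g/mol = 0.038535 mol
Divide by the smallest (0.038535 mol): C 1.000, H 1.000
Empirical formula: CH
Empirical-formula mass = 13.02 g/mol; 78 ÷ 13.02 ≈ 6, so the molecular formula is C6H6.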